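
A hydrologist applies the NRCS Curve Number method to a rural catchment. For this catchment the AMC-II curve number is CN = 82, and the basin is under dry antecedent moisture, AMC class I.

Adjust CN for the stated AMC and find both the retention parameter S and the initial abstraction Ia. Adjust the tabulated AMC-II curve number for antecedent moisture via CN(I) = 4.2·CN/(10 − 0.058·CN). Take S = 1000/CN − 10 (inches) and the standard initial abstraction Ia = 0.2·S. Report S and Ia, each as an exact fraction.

Adjust CN=82 to AMC I: 4.2·82/(10 − 0.058·82) → (1722/5) ÷ (1311/250) = 28700/437 ≈ 65.675
Max retention: S = 1000/(28700/437) − 10 = 1500/287 in (≈ 5.226 in)
Ia = 0.2·(1500/287) = 300/287 in ≈ 1.045 in

S = 1500/287 in ≈ 5.226 in; Ia = 300/287 in ≈ 1.045 in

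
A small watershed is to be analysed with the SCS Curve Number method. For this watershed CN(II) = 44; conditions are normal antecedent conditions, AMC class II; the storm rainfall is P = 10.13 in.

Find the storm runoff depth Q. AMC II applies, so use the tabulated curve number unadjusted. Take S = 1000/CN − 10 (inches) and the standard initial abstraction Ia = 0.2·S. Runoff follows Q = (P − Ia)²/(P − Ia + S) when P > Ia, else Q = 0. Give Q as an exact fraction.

Q = 69605649/24577300 in ≈ 2.832 in

Average conditions: CN = 44 (no AMC adjustment).
S = 1000/44 − 10 = 140/11 in ≈ 12.727 in
Initial abstraction Ia = S/5 = (140/11)/5 = 28/11 ≈ 2.545 in
Since P=10.130 > Ia=2.545: effective rainfall P−Ia = 8343/1100 in
Q: (8343/1100)² ÷ (22343/1100) = 69605649/24577300 in (≈ 2.832 in)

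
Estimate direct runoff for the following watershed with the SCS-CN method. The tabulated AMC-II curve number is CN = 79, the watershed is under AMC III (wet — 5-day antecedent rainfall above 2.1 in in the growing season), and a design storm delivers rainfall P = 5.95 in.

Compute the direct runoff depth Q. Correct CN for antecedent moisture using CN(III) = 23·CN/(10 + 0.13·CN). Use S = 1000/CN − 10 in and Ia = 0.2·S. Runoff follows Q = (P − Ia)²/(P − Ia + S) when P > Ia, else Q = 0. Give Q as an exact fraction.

Adjust CN=79 to AMC III: 23·79/(10 + 0.13·79) → 1817 ÷ (2027/100) = 181700/2027 ≈ 89.640
S = 1000/(181700/2027) − 10 = 2100/1817 in ≈ 1.156 in
Ia = 0.2S: 0.2·1.156 = 0.231 in (exactly 420/1817)
Excess rainfall: 5.950 − 0.231 = 5.719 in; P > Ia so Q > 0
Q = (207823/36340)²/((207823/36340) + 2100/1817) = (43190399329/1320595600)/(249823/36340) = 6170057047/1296938260 in ≈ 4.757 in

Q = 6170057047/1296938260 in ≈ 4.757 in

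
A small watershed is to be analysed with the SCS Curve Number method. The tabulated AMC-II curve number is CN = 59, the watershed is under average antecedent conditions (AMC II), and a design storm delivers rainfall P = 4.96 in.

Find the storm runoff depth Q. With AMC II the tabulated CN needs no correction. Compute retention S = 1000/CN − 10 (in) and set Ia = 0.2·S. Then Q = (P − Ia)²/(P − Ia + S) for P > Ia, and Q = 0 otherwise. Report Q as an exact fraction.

AMC II — tabulated CN = 59 applies directly.
Retention S: 1000/CN − 10 with CN=59.000 → S = 410/59 ≈ 6.949 in
Ia = 0.2·(410/59) = 82/59 in ≈ 1.390 in
Since P=4.960 > Ia=1.390: effective rainfall P−Ia = 5266/1475 in
Q = (5266/1475)²/((5266/1475) + 410/59) = (27730756/2175625)/(15516/1475) = 6932689/5721525 in ≈ 1.212 in

Q = 6932689/5721525 in ≈ 1.212 in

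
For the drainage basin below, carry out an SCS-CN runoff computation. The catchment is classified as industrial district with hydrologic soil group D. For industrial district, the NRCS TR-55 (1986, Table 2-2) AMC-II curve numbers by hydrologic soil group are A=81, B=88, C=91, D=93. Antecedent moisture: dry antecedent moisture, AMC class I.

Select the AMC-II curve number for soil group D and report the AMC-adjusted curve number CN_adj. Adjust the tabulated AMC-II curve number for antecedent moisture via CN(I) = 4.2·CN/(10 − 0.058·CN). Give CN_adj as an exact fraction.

NRCS table: industrial district, soil group D → CN(II) = 93
CN(I) from CN(II)=93: (4.2·93)/(10 − 0.058·93) = 27900/329 ≈ 84.802

CN_adj = 27900/329 ≈ 84.802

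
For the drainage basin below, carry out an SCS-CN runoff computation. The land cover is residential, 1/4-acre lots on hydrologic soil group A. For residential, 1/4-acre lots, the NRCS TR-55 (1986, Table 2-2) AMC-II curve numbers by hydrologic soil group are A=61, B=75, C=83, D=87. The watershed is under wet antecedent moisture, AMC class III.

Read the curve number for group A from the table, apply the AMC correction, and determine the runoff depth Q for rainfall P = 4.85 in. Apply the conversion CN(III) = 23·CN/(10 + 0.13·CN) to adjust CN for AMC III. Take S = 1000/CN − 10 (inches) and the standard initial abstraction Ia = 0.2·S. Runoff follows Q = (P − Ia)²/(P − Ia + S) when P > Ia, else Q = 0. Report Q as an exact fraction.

Q = 14518081081/5569657460 in ≈ 2.607 in

NRCS table: residential, 1/4-acre lots, soil group A → CN(II) = 61
Wet (AMC III): CN(III) = 23·61/(10 + 0.13·61) = 1403/(1793/100) = 140300/1793 ≈ 78.249
Retention S: 1000/CN − 10 with CN=78.249 → S = 3900/1403 ≈ 2.780 in
Ia = 0.2S: 0.2·2.780 = 0.556 in (exactly 780/1403)
Excess rainfall: 4.850 − 0.556 = 4.294 in; P > Ia so Q > 0
Q = (120491/28060)²/((120491/28060) + 3900/1403) = (14518081081/787363600)/(198491/28060) = 14518081081/5569657460 in ≈ 2.607 in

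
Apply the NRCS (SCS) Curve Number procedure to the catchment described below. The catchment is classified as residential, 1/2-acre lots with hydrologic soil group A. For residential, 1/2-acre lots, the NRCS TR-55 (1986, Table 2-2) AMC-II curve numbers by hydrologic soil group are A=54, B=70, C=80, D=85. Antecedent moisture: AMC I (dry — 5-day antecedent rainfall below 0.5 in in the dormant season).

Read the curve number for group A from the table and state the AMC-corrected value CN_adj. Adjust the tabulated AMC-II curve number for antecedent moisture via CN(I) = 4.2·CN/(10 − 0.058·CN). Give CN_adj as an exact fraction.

NRCS table: residential, 1/2-acre lots, soil group A → CN(II) = 54
Dry (AMC I): CN(I) = 4.2·54/(10 − 0.058·54) = (1134/5)/(1717/250) = 56700/1717 ≈ 33.023

CN_adj = 56700/1717 ≈ 33.023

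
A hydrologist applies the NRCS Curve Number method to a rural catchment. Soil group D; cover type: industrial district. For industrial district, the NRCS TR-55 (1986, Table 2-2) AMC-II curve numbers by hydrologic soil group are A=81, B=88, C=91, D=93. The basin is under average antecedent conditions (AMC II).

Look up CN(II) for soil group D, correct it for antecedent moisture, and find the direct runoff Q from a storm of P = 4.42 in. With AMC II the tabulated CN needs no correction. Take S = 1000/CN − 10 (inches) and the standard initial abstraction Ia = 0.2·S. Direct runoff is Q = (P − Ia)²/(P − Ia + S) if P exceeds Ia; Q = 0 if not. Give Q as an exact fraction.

Q = 394141609/108591450 in ≈ 3.630 in

NRCS table: industrial district, soil group D → CN(II) = 93
CN(II) = 93; AMC II needs no correction.
S = 1000/93 − 10 = 70/93 in ≈ 0.753 in
Ia = 0.2S: 0.2·0.753 = 0.151 in (exactly 14/93)
Excess rainfall: 4.420 − 0.151 = 4.269 in; P > Ia so Q > 0
Q: (19853/4650)² ÷ (23353/4650) = 394141609/108591450 in (≈ 3.630 in)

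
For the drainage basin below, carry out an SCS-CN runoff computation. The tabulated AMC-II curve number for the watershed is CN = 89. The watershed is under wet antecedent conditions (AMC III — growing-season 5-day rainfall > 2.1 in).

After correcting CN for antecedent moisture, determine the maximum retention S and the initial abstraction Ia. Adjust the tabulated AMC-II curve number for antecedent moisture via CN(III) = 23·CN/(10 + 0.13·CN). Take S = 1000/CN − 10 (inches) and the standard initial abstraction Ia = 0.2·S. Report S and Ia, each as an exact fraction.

CN(III) from CN(II)=89: (23·89)/(10 + 0.13·89) = 204700/2157 ≈ 94.900
Max retention: S = 1000/(204700/2157) − 10 = 1100/2047 in (≈ 0.537 in)
Ia = 0.2·(1100/2047) = 220/2047 in ≈ 0.107 in

S = 1100/2047 in ≈ 0.537 in; Ia = 220/2047 in ≈ 0.107 in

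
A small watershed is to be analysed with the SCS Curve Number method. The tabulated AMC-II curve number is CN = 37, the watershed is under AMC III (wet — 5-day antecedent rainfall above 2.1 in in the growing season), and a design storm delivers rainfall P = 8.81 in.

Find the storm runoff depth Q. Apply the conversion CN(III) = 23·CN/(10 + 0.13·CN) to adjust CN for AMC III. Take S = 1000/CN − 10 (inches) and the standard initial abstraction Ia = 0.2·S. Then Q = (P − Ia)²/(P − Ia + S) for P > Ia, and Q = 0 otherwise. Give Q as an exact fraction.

CN(III) from CN(II)=37: (23·37)/(10 + 0.13·37) = 85100/1481 ≈ 57.461
S = 1000/(85100/1481) − 10 = 6300/851 in ≈ 7.403 in
Ia = 0.2S: 0.2·7.403 = 1.481 in (exactly 1260/851)
P − Ia = 8.810 − 1.481 = 623731/85100 ≈ 7.329 in (> 0, runoff occurs)
Q: (623731/85100)² ÷ (1253731/85100) = 389040360361/106692508100 in (≈ 3.646 in)

Q = 389040360361/106692508100 in ≈ 3.646 in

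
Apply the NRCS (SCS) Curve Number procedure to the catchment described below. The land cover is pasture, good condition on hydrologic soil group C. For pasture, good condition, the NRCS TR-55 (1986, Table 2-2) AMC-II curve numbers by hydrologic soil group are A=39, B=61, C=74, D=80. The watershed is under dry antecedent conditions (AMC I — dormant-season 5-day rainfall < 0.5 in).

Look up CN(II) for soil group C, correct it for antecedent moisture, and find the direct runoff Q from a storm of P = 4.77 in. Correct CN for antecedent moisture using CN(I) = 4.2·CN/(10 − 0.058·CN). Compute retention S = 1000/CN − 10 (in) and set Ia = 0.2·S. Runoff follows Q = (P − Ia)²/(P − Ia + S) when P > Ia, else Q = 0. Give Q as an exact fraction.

Q = 57902315641/69201873300 in ≈ 0.837 in

NRCS table: pasture, good condition, soil group C → CN(II) = 74
Adjust CN=74 to AMC I: 4.2·74/(10 − 0.058·74) → (1554/5) ÷ (1427/250) = 77700/1427 ≈ 54.450
Max retention: S = 1000/(77700/1427) − 10 = 6500/777 in (≈ 8.366 in)
Ia = 0.2·(6500/777) = 1300/777 in ≈ 1.673 in
P − Ia = 4.770 − 1.673 = 240629/77700 ≈ 3.097 in (> 0, runoff occurs)
Q = (240629/77700)²/((240629/77700) + 6500/777) = (57902315641/6037290000)/(890629/77700) = 57902315641/69201873300 in ≈ 0.837 in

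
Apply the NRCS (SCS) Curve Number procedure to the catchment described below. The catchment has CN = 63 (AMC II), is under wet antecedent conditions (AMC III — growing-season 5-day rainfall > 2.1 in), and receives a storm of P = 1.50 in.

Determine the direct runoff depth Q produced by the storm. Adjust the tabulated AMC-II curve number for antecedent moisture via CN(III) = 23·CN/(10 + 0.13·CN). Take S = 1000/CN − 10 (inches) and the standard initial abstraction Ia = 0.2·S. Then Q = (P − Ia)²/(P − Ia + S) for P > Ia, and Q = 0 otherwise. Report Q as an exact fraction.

Q = 8219689/29753766 in ≈ 0.276 in

Wet (AMC III): CN(III) = 23·63/(10 + 0.13·63) = 1449/(1819/100) = 144900/1819 ≈ 79.659
Retention S: 1000/CN − 10 with CN=79.659 → S = 3700/1449 ≈ 2.553 in
Ia = 0.2S: 0.2·2.553 = 0.511 in (exactly 740/1449)
Since P=1.500 > Ia=0.511: effective rainfall P−Ia = 2867/2898 in
Runoff Q = (P−Ia)²/(P−Ia+S) = (0.989)²/(0.989+2.553) = 8219689/29753766 ≈ 0.276 in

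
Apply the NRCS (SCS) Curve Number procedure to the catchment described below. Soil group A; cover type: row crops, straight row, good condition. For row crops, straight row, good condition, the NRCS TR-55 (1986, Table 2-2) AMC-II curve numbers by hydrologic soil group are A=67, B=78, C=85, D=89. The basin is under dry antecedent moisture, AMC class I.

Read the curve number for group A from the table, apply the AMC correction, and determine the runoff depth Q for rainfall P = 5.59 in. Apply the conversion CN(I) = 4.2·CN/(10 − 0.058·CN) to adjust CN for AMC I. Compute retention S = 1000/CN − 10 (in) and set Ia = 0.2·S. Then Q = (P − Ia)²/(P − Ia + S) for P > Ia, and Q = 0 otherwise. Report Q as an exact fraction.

Q = 23156013241/32931819900 in ≈ 0.703 in

NRCS table: row crops, straight row, good condition, soil group A → CN(II) = 67
Dry (AMC I): CN(I) = 4.2·67/(10 − 0.058·67) = (1407/5)/(3057/500) = 46900/1019 ≈ 46.026
Retention S: 1000/CN − 10 with CN=46.026 → S = 5500/469 ≈ 11.727 in
Ia = 0.2·(5500/469) = 1100/469 in ≈ 2.345 in
Excess rainfall: 5.590 − 2.345 = 3.245 in; P > Ia so Q > 0
Runoff Q = (P−Ia)²/(P−Ia+S) = (3.245)²/(3.245+11.727) = 23156013241/32931819900 ≈ 0.703 in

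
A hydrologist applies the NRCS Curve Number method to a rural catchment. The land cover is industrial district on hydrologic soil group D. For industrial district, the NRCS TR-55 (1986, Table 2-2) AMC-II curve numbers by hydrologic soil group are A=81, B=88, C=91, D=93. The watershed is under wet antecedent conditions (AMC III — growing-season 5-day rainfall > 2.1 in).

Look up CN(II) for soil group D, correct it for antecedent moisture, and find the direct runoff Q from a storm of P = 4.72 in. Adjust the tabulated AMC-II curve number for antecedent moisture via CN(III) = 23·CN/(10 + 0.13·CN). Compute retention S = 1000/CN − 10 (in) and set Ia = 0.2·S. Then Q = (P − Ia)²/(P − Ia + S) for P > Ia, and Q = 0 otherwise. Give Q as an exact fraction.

NRCS table: industrial district, soil group D → CN(II) = 93
Wet (AMC III): CN(III) = 23·93/(10 + 0.13·93) = 2139/(2209/100) = 213900/2209 ≈ 96.831
S = 1000/(213900/2209) − 10 = 700/2139 in ≈ 0.327 in
Ia = 0.2·(700/2139) = 140/2139 in ≈ 0.065 in
P − Ia = 4.720 − 0.065 = 248902/53475 ≈ 4.655 in (> 0, runoff occurs)
Q: (248902/53475)² ÷ (266402/53475) = 30976102802/7122923475 in (≈ 4.349 in)

Q = 30976102802/7122923475 in ≈ 4.349 in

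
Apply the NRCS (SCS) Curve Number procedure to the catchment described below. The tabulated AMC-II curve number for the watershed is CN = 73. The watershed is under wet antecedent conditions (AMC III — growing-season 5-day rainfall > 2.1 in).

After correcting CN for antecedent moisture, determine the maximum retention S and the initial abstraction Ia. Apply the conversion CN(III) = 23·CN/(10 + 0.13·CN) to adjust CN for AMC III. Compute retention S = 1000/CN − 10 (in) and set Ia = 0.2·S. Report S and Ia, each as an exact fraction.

S = 2700/1679 in ≈ 1.608 in; Ia = 540/1679 in ≈ 0.322 in

CN(III) from CN(II)=73: (23·73)/(10 + 0.13·73) = 167900/1949 ≈ 86.147
S = 1000/(167900/1949) − 10 = 2700/1679 in ≈ 1.608 in
Ia = 0.2S: 0.2·1.608 = 0.322 in (exactly 540/1679)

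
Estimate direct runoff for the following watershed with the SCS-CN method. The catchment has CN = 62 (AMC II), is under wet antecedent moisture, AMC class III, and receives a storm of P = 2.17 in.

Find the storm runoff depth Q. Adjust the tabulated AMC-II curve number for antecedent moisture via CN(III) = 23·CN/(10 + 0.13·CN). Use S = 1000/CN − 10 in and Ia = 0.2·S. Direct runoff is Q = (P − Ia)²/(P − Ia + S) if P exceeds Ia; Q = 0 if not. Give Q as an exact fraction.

Wet (AMC III): CN(III) = 23·62/(10 + 0.13·62) = 1426/(903/50) = 71300/903 ≈ 78.959
Retention S: 1000/CN − 10 with CN=78.959 → S = 1900/713 ≈ 2.665 in
Ia = 0.2S: 0.2·2.665 = 0.533 in (exactly 380/713)
P − Ia = 2.170 − 0.533 = 116721/71300 ≈ 1.637 in (> 0, runoff occurs)
Runoff Q = (P−Ia)²/(P−Ia+S) = (1.637)²/(1.637+2.665) = 13623791841/21869207300 ≈ 0.623 in

Q = 13623791841/21869207300 in ≈ 0.623 in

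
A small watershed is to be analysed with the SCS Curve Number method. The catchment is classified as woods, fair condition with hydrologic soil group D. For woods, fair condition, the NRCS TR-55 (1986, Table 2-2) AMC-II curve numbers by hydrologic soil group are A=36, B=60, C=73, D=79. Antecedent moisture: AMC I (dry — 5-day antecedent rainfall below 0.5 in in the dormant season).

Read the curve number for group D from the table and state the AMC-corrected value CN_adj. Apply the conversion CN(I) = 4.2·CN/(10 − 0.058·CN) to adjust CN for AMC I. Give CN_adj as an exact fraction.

CN_adj = 7900/129 ≈ 61.240

NRCS table: woods, fair condition, soil group D → CN(II) = 79
CN(I) from CN(II)=79: (4.2·79)/(10 − 0.058·79) = 7900/129 ≈ 61.240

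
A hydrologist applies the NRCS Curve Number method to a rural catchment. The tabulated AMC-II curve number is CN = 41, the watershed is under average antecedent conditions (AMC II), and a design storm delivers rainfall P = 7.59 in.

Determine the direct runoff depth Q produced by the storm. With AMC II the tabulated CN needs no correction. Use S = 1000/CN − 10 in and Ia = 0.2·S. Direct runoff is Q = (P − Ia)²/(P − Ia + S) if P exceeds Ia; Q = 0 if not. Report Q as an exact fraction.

Q = 373223761/321107900 in ≈ 1.162 in

AMC II — tabulated CN = 41 applies directly.
Max retention: S = 1000/41 − 10 = 590/41 in (≈ 14.390 in)
Initial abstraction Ia = S/5 = (590/41)/5 = 118/41 ≈ 2.878 in
P − Ia = 7.590 − 2.878 = 19319/4100 ≈ 4.712 in (> 0, runoff occurs)
Runoff Q = (P−Ia)²/(P−Ia+S) = (4.712)²/(4.712+14.390) = 373223761/321107900 ≈ 1.162 in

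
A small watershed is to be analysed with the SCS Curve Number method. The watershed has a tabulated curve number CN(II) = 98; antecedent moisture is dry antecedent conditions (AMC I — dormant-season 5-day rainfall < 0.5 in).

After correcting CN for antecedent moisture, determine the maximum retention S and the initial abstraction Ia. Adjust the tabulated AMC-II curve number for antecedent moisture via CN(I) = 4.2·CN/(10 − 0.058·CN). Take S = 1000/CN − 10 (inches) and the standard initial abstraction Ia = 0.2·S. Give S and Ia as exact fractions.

S = 500/1029 in ≈ 0.486 in; Ia = 100/1029 in ≈ 0.097 in

CN(I) from CN(II)=98: (4.2·98)/(10 − 0.058·98) = 102900/1079 ≈ 95.366
S = 1000/(102900/1079) − 10 = 500/1029 in ≈ 0.486 in
Ia = 0.2·(500/1029) = 100/1029 in ≈ 0.097 in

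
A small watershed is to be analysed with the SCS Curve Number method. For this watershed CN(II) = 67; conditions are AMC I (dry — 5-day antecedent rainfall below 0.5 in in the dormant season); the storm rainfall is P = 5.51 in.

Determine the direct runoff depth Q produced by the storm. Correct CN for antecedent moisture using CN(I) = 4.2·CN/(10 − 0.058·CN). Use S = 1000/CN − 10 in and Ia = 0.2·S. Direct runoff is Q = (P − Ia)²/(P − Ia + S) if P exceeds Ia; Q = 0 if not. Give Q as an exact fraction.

Q = 22028199561/32755851100 in ≈ 0.672 in

Adjust CN=67 to AMC I: 4.2·67/(10 − 0.058·67) → (1407/5) ÷ (3057/500) = 46900/1019 ≈ 46.026
S = 1000/(46900/1019) − 10 = 5500/469 in ≈ 11.727 in
Initial abstraction Ia = S/5 = (5500/469)/5 = 1100/469 ≈ 2.345 in
Since P=5.510 > Ia=2.345: effective rainfall P−Ia = 148419/46900 in
Runoff Q = (P−Ia)²/(P−Ia+S) = (3.165)²/(3.165+11.727) = 22028199561/32755851100 ≈ 0.672 in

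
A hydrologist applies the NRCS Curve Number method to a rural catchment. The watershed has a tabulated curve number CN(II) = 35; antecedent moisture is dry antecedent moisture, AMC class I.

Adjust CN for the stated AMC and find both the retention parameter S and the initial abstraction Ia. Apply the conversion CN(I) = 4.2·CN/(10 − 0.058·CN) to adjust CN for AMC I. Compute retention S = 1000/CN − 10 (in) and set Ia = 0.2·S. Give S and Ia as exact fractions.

S = 6500/147 in ≈ 44.218 in; Ia = 1300/147 in ≈ 8.844 in

Dry (AMC I): CN(I) = 4.2·35/(10 − 0.058·35) = 147/(797/100) = 14700/797 ≈ 18.444
Max retention: S = 1000/(14700/797) − 10 = 6500/147 in (≈ 44.218 in)
Ia = 0.2S: 0.2·44.218 = 8.844 in (exactly 1300/147)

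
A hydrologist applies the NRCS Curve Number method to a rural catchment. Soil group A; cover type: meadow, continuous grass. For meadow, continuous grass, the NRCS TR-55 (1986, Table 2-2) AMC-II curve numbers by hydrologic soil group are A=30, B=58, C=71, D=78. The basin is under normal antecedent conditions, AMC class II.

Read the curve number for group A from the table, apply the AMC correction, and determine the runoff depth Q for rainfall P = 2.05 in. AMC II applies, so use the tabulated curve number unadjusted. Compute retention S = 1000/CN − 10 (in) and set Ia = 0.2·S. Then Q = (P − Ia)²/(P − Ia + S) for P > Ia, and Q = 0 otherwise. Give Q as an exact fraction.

Q = 0 in ≈ 0.000 in

NRCS table: meadow, continuous grass, soil group A → CN(II) = 30
CN(II) = 30; AMC II needs no correction.
S = 1000/30 − 10 = 70/3 in ≈ 23.333 in
Ia = 0.2S: 0.2·23.333 = 4.667 in (exactly 14/3)
P = 2.050 ≤ Ia = 4.667 in: entire storm abstracted, Q = 0.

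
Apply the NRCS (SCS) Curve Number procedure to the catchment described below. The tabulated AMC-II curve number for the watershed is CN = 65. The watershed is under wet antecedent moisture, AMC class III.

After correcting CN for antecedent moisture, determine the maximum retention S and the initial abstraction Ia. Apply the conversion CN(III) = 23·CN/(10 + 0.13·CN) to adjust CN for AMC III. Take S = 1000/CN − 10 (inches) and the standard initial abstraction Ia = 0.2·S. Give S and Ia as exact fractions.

CN(III) from CN(II)=65: (23·65)/(10 + 0.13·65) = 29900/369 ≈ 81.030
Max retention: S = 1000/(29900/369) − 10 = 700/299 in (≈ 2.341 in)
Ia = 0.2S: 0.2·2.341 = 0.468 in (exactly 140/299)

S = 700/299 in ≈ 2.341 in; Ia = 140/299 in ≈ 0.468 in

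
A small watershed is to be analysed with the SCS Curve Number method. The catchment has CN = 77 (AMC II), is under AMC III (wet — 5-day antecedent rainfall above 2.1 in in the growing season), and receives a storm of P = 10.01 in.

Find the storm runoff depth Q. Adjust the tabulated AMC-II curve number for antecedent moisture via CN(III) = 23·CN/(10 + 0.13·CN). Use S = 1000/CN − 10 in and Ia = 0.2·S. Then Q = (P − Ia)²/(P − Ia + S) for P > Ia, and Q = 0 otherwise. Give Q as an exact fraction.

Wet (AMC III): CN(III) = 23·77/(10 + 0.13·77) = 1771/(2001/100) = 7700/87 ≈ 88.506
Max retention: S = 1000/(7700/87) − 10 = 100/77 in (≈ 1.299 in)
Ia = 0.2·(100/77) = 20/77 in ≈ 0.260 in
Since P=10.010 > Ia=0.260: effective rainfall P−Ia = 75077/7700 in
Q: (75077/7700)² ÷ (85077/7700) = 5636555929/655092900 in (≈ 8.604 in)

Q = 5636555929/655092900 in ≈ 8.604 in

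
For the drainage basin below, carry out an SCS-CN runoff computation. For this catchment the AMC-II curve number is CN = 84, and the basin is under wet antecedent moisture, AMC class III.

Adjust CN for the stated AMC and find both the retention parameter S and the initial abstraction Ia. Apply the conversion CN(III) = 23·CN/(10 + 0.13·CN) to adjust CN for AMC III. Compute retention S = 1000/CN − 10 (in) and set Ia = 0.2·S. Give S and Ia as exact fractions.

S = 400/483 in ≈ 0.828 in; Ia = 80/483 in ≈ 0.166 in

Wet (AMC III): CN(III) = 23·84/(10 + 0.13·84) = 1932/(523/25) = 48300/523 ≈ 92.352
S = 1000/(48300/523) − 10 = 400/483 in ≈ 0.828 in
Ia = 0.2S: 0.2·0.828 = 0.166 in (exactly 80/483)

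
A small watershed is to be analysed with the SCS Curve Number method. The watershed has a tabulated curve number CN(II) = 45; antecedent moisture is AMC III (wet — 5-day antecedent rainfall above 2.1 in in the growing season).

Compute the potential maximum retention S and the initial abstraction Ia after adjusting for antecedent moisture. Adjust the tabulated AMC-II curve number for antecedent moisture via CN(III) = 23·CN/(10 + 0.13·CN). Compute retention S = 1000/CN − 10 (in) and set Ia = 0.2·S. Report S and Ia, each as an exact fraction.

S = 1100/207 in ≈ 5.314 in; Ia = 220/207 in ≈ 1.063 in

Adjust CN=45 to AMC III: 23·45/(10 + 0.13·45) → 1035 ÷ (317/20) = 20700/317 ≈ 65.300
S = 1000/(20700/317) − 10 = 1100/207 in ≈ 5.314 in
Initial abstraction Ia = S/5 = (1100/207)/5 = 220/207 ≈ 1.063 in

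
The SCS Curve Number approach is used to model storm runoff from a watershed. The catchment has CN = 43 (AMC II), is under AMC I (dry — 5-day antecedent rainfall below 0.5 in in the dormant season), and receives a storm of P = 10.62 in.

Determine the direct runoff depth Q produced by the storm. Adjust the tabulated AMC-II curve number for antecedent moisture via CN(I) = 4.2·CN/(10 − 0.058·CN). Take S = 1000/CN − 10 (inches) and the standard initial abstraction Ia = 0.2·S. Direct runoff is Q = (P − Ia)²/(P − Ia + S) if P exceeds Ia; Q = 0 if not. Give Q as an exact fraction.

Q = 4203058561/8124456550 in ≈ 0.517 in

Adjust CN=43 to AMC I: 4.2·43/(10 − 0.058·43) → (903/5) ÷ (3753/500) = 30100/1251 ≈ 24.061
S = 1000/(30100/1251) − 10 = 9500/301 in ≈ 31.561 in
Initial abstraction Ia = S/5 = (9500/301)/5 = 1900/301 ≈ 6.312 in
Since P=10.620 > Ia=6.312: effective rainfall P−Ia = 64831/15050 in
Runoff Q = (P−Ia)²/(P−Ia+S) = (4.308)²/(4.308+31.561) = 4203058561/8124456550 ≈ 0.517 in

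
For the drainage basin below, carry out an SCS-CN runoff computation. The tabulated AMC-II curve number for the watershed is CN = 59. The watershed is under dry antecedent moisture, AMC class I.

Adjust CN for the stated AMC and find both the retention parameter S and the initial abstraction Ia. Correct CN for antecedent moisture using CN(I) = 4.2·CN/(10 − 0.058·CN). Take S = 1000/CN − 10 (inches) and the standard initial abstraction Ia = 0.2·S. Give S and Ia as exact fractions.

Dry (AMC I): CN(I) = 4.2·59/(10 − 0.058·59) = (1239/5)/(3289/500) = 123900/3289 ≈ 37.671
Max retention: S = 1000/(123900/3289) − 10 = 20500/1239 in (≈ 16.546 in)
Ia = 0.2·(20500/1239) = 4100/1239 in ≈ 3.309 in

S = 20500/1239 in ≈ 16.546 in; Ia = 4100/1239 in ≈ 3.309 in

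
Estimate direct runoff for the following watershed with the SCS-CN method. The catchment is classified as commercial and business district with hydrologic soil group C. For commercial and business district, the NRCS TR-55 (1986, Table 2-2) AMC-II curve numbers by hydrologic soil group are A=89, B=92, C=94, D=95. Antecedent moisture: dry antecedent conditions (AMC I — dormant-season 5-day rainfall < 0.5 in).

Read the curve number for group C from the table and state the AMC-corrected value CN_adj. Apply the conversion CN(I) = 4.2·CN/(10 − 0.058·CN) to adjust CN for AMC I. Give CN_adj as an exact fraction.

NRCS table: commercial and business district, soil group C → CN(II) = 94
Adjust CN=94 to AMC I: 4.2·94/(10 − 0.058·94) → (1974/5) ÷ (1137/250) = 32900/379 ≈ 86.807

CN_adj = 32900/379 ≈ 86.807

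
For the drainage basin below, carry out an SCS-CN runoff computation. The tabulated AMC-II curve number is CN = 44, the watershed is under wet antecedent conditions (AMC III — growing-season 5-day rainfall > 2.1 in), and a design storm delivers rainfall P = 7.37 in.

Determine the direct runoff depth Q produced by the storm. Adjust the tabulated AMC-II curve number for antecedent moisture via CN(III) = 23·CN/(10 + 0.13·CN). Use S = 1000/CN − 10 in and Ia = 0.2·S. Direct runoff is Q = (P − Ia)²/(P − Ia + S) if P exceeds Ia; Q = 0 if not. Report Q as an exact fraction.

Q = 25109888521/7551063300 in ≈ 3.325 in

Wet (AMC III): CN(III) = 23·44/(10 + 0.13·44) = 1012/(393/25) = 25300/393 ≈ 64.377
Max retention: S = 1000/(25300/393) − 10 = 1400/253 in (≈ 5.534 in)
Initial abstraction Ia = S/5 = (1400/253)/5 = 280/253 ≈ 1.107 in
Since P=7.370 > Ia=1.107: effective rainfall P−Ia = 158461/25300 in
Q = (158461/25300)²/((158461/25300) + 1400/253) = (25109888521/640090000)/(298461/25300) = 25109888521/7551063300 in ≈ 3.325 in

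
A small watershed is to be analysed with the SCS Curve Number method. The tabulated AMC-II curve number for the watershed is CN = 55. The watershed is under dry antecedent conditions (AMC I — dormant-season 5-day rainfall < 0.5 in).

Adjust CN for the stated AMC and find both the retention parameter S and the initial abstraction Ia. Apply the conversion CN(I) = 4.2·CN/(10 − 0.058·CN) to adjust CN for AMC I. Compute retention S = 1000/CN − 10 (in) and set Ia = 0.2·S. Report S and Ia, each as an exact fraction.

S = 1500/77 in ≈ 19.481 in; Ia = 300/77 in ≈ 3.896 in

Adjust CN=55 to AMC I: 4.2·55/(10 − 0.058·55) → 231 ÷ (681/100) = 7700/227 ≈ 33.921
Max retention: S = 1000/(7700/227) − 10 = 1500/77 in (≈ 19.481 in)
Ia = 0.2·(1500/77) = 300/77 in ≈ 3.896 in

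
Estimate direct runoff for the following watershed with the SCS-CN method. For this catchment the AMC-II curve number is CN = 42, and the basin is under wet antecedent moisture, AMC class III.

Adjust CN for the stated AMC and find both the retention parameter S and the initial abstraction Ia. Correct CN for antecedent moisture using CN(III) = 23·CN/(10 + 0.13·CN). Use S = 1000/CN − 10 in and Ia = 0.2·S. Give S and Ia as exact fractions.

CN(III) from CN(II)=42: (23·42)/(10 + 0.13·42) = 48300/773 ≈ 62.484
Max retention: S = 1000/(48300/773) − 10 = 2900/483 in (≈ 6.004 in)
Initial abstraction Ia = S/5 = (2900/483)/5 = 580/483 ≈ 1.201 in

S = 2900/483 in ≈ 6.004 in; Ia = 580/483 in ≈ 1.201 in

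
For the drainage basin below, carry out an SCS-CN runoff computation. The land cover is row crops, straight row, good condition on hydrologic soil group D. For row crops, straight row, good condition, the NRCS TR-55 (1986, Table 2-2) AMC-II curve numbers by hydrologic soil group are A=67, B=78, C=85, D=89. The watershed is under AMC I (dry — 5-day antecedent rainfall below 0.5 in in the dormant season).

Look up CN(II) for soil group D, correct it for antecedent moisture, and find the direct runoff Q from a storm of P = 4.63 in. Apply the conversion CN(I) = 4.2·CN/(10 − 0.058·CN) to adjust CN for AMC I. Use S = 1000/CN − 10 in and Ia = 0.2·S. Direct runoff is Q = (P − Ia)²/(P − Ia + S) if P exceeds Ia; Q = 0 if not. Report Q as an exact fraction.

NRCS table: row crops, straight row, good condition, soil group D → CN(II) = 89
Dry (AMC I): CN(I) = 4.2·89/(10 − 0.058·89) = (1869/5)/(2419/500) = 186900/2419 ≈ 77.263
Max retention: S = 1000/(186900/2419) − 10 = 5500/1869 in (≈ 2.943 in)
Ia = 0.2S: 0.2·2.943 = 0.589 in (exactly 1100/1869)
Excess rainfall: 4.630 − 0.589 = 4.041 in; P > Ia so Q > 0
Q = (755347/186900)²/((755347/186900) + 5500/1869) = (570549090409/34931610000)/(1305347/186900) = 570549090409/243969354300 in ≈ 2.339 in

Q = 570549090409/243969354300 in ≈ 2.339 in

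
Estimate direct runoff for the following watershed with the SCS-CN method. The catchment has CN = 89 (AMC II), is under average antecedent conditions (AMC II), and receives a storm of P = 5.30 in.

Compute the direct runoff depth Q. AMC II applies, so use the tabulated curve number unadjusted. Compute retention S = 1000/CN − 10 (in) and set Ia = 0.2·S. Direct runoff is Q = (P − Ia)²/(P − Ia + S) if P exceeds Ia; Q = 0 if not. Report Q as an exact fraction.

CN(II) = 89; AMC II needs no correction.
Retention S: 1000/CN − 10 with CN=89.000 → S = 110/89 ≈ 1.236 in
Ia = 0.2S: 0.2·1.236 = 0.247 in (exactly 22/89)
Since P=5.300 > Ia=0.247: effective rainfall P−Ia = 4497/890 in
Runoff Q = (P−Ia)²/(P−Ia+S) = (5.053)²/(5.053+1.236) = 20223009/4981330 ≈ 4.060 in

Q = 20223009/4981330 in ≈ 4.060 in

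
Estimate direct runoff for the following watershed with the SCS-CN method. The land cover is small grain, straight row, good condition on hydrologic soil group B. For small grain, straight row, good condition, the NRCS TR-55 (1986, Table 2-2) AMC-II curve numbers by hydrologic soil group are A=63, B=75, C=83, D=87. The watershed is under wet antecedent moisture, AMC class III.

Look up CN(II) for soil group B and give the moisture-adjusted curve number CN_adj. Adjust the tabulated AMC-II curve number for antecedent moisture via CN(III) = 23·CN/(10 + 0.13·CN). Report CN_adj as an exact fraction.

NRCS table: small grain, straight row, good condition, soil group B → CN(II) = 75
Wet (AMC III): CN(III) = 23·75/(10 + 0.13·75) = 1725/(79/4) = 6900/79 ≈ 87.342

CN_adj = 6900/79 ≈ 87.342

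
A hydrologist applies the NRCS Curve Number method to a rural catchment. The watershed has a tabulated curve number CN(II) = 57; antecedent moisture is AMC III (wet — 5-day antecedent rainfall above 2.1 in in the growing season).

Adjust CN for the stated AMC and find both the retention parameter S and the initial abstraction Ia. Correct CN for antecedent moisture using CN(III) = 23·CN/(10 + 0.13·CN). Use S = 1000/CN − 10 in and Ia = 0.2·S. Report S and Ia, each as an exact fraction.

S = 4300/1311 in ≈ 3.280 in; Ia = 860/1311 in ≈ 0.656 in

Wet (AMC III): CN(III) = 23·57/(10 + 0.13·57) = 1311/(1741/100) = 131100/1741 ≈ 75.302
Retention S: 1000/CN − 10 with CN=75.302 → S = 4300/1311 ≈ 3.280 in
Ia = 0.2S: 0.2·3.280 = 0.656 in (exactly 860/1311)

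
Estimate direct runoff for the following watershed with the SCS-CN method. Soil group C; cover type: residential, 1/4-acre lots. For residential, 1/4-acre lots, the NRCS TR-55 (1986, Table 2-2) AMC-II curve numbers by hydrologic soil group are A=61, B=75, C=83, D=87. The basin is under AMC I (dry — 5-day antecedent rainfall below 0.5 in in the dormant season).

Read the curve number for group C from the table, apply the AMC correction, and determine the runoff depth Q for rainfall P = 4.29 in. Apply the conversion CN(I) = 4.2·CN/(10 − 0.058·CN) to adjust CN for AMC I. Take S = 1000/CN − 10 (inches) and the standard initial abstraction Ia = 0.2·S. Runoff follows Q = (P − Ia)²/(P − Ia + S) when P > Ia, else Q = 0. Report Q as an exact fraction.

NRCS table: residential, 1/4-acre lots, soil group C → CN(II) = 83
Adjust CN=83 to AMC I: 4.2·83/(10 − 0.058·83) → (1743/5) ÷ (2593/500) = 174300/2593 ≈ 67.219
Retention S: 1000/CN − 10 with CN=67.219 → S = 8500/1743 ≈ 4.877 in
Ia = 0.2S: 0.2·4.877 = 0.975 in (exactly 1700/1743)
P − Ia = 4.290 − 0.975 = 577747/174300 ≈ 3.315 in (> 0, runoff occurs)
Q: (577747/174300)² ÷ (1427747/174300) = 333791596009/248856302100 in (≈ 1.341 in)

Q = 333791596009/248856302100 in ≈ 1.341 in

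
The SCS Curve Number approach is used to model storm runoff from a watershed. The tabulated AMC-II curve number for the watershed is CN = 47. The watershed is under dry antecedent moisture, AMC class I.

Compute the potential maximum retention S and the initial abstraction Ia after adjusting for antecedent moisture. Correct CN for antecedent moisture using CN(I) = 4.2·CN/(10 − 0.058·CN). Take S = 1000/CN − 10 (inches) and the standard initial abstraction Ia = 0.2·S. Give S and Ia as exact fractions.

S = 26500/987 in ≈ 26.849 in; Ia = 5300/987 in ≈ 5.370 in

CN(I) from CN(II)=47: (4.2·47)/(10 − 0.058·47) = 98700/3637 ≈ 27.138
Retention S: 1000/CN − 10 with CN=27.138 → S = 26500/987 ≈ 26.849 in
Initial abstraction Ia = S/5 = (26500/987)/5 = 5300/987 ≈ 5.370 in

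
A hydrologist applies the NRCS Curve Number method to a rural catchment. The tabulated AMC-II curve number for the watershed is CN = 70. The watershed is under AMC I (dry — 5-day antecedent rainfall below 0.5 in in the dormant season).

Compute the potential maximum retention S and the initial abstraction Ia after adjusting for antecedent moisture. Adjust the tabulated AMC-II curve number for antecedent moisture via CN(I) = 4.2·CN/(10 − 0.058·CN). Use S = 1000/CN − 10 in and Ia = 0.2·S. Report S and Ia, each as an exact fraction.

CN(I) from CN(II)=70: (4.2·70)/(10 − 0.058·70) = 4900/99 ≈ 49.495
Max retention: S = 1000/(4900/99) − 10 = 500/49 in (≈ 10.204 in)
Ia = 0.2·(500/49) = 100/49 in ≈ 2.041 in

S = 500/49 in ≈ 10.204 in; Ia = 100/49 in ≈ 2.041 in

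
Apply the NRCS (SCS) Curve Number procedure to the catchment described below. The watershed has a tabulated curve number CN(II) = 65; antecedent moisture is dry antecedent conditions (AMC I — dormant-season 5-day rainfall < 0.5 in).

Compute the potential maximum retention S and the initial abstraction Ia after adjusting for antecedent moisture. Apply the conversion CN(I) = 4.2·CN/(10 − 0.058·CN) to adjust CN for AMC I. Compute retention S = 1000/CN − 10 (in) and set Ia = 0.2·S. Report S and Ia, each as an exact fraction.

S = 500/39 in ≈ 12.821 in; Ia = 100/39 in ≈ 2.564 in

Adjust CN=65 to AMC I: 4.2·65/(10 − 0.058·65) → 273 ÷ (623/100) = 3900/89 ≈ 43.820
Retention S: 1000/CN − 10 with CN=43.820 → S = 500/39 ≈ 12.821 in
Ia = 0.2·(500/39) = 100/39 in ≈ 2.564 in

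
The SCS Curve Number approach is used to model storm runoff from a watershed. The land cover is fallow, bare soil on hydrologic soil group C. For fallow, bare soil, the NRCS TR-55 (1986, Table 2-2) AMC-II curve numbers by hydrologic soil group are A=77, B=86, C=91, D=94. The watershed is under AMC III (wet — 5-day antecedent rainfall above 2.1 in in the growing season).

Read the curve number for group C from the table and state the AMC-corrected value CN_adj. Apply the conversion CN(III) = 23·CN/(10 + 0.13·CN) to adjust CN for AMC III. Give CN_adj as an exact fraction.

NRCS table: fallow, bare soil, soil group C → CN(II) = 91
Wet (AMC III): CN(III) = 23·91/(10 + 0.13·91) = 2093/(2183/100) = 209300/2183 ≈ 95.877

CN_adj = 209300/2183 ≈ 95.877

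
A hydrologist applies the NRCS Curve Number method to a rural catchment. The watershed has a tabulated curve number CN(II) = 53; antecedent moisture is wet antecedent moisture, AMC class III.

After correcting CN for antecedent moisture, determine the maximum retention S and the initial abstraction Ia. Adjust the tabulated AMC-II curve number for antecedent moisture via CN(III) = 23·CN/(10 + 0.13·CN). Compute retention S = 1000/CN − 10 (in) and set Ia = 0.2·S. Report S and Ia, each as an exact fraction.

Adjust CN=53 to AMC III: 23·53/(10 + 0.13·53) → 1219 ÷ (1689/100) = 121900/1689 ≈ 72.173
Max retention: S = 1000/(121900/1689) − 10 = 4700/1219 in (≈ 3.856 in)
Ia = 0.2S: 0.2·3.856 = 0.771 in (exactly 940/1219)

S = 4700/1219 in ≈ 3.856 in; Ia = 940/1219 in ≈ 0.771 in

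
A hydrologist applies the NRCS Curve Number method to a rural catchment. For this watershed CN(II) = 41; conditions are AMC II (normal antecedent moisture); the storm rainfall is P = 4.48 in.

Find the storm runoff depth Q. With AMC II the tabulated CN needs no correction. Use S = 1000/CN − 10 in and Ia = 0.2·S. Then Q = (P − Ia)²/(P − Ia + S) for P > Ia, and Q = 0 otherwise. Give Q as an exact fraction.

CN(II) = 41; AMC II needs no correction.
Max retention: S = 1000/41 − 10 = 590/41 in (≈ 14.390 in)
Initial abstraction Ia = S/5 = (590/41)/5 = 118/41 ≈ 2.878 in
Since P=4.480 > Ia=2.878: effective rainfall P−Ia = 1642/1025 in
Runoff Q = (P−Ia)²/(P−Ia+S) = (1.602)²/(1.602+14.390) = 674041/4200450 ≈ 0.160 in

Q = 674041/4200450 in ≈ 0.160 in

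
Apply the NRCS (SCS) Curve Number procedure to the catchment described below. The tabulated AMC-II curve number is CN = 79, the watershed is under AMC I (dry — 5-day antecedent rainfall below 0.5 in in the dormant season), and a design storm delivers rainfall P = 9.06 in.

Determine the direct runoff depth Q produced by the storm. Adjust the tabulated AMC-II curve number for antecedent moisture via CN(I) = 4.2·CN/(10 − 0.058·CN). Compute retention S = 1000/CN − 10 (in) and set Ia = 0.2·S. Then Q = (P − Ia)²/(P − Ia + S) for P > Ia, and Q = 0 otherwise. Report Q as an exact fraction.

Dry (AMC I): CN(I) = 4.2·79/(10 − 0.058·79) = (1659/5)/(2709/500) = 7900/129 ≈ 61.240
Max retention: S = 1000/(7900/129) − 10 = 500/79 in (≈ 6.329 in)
Initial abstraction Ia = S/5 = (500/79)/5 = 100/79 ≈ 1.266 in
Excess rainfall: 9.060 − 1.266 = 7.794 in; P > Ia so Q > 0
Q: (30787/3950)² ÷ (55787/3950) = 947839369/220358650 in (≈ 4.301 in)

Q = 947839369/220358650 in ≈ 4.301 in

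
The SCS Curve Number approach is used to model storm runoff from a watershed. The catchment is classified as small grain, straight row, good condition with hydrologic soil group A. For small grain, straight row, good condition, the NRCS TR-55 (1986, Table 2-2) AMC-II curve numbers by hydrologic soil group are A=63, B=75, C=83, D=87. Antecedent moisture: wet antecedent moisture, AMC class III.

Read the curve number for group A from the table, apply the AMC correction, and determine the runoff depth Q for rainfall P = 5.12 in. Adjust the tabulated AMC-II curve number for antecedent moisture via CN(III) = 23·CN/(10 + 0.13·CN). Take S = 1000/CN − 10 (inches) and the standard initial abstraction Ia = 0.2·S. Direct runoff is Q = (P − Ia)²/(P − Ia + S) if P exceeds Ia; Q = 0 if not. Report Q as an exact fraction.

Q = 1742478049/587460825 in ≈ 2.966 in

NRCS table: small grain, straight row, good condition, soil group A → CN(II) = 63
Adjust CN=63 to AMC III: 23·63/(10 + 0.13·63) → 1449 ÷ (1819/100) = 144900/1819 ≈ 79.659
Retention S: 1000/CN − 10 with CN=79.659 → S = 3700/1449 ≈ 2.553 in
Ia = 0.2S: 0.2·2.553 = 0.511 in (exactly 740/1449)
P − Ia = 5.120 − 0.511 = 166972/36225 ≈ 4.609 in (> 0, runoff occurs)
Q = (166972/36225)²/((166972/36225) + 3700/1449) = (27879648784/1312250625)/(259472/36225) = 1742478049/587460825 in ≈ 2.966 in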